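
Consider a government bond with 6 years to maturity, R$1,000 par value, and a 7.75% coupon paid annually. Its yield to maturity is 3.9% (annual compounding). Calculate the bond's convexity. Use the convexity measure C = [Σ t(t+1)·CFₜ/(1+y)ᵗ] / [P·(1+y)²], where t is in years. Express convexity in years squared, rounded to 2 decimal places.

With y = 0.039:
  t   CF        PV=CF/(1+0.039)^t    t·PV        t(t+1)·PV
  1        77.50        74.5910        74.5910         149.1819
  2        77.50        71.7911       143.5822         430.7466
  3        77.50        69.0963       207.2890         829.1561
  4        77.50        66.5027       266.0109       1,330.0547
  5        77.50        64.0065       320.0324       1,920.1945
  6     1,077.50       856.4933     5,138.9601      35,972.7205
  Σ                  1,202.4810     6,150.4656      40,632.0544
P = 1,202.4810.
Convexity = Σ t(t+1)·PV / [P·(1+y)²] = 40,632.0544 / (1,202.4810 × 1.079521) = 31.30109.

31.30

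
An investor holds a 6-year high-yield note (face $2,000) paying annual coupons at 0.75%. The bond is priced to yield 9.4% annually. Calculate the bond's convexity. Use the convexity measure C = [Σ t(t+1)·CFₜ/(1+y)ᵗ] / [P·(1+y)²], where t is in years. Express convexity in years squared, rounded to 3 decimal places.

33.948

With y = 0.094:
  t   CF        PV=CF/(1+0.094)^t    t·PV        t(t+1)·PV
  1        15.00        13.7112        13.7112          27.4223
  2        15.00        12.5330        25.0661          75.1983
  3        15.00        11.4562        34.3685         137.4740
  4        15.00        10.4718        41.8873         209.4363
  5        15.00         9.5720        47.8602         287.1613
  6     2,015.00     1,175.3606     7,052.1634      49,365.1441
  Σ                  1,233.1048     7,215.0567      50,101.8362
P = 1,233.1048.
Convexity = Σ t(t+1)·PV / [P·(1+y)²] = 50,101.8362 / (1,233.1048 × 1.196836) = 33.94838.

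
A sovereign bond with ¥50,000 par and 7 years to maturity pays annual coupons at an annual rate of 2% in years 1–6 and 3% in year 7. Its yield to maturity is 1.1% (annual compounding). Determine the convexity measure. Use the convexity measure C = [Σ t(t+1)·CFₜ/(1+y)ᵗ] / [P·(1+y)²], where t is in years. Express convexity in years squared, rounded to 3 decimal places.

With y = 0.011:
  t   CF        PV=CF/(1+0.011)^t    t·PV        t(t+1)·PV
  1     1,000.00       989.1197       989.1197       1,978.2394
  2     1,000.00       978.3577     1,956.7155       5,870.1465
  3     1,000.00       967.7129     2,903.1387      11,612.5549
  4     1,000.00       957.1839     3,828.7355      19,143.6777
  5     1,000.00       946.7694     4,733.8471      28,403.0826
  6     1,000.00       936.4683     5,618.8096      39,331.6673
  7    51,500.00    47,703.3787   333,923.6508   2,671,389.2065
  Σ                 53,478.9906   353,954.0170   2,777,728.5748
P = 53,478.9906.
Convexity = Σ t(t+1)·PV / [P·(1+y)²] = 2,777,728.5748 / (53,478.9906 × 1.022121) = 50.81645.

50.816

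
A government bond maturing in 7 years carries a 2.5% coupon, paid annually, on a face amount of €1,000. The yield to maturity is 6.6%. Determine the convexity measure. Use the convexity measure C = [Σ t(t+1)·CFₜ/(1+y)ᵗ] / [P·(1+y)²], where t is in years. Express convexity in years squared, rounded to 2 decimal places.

With y = 0.066:
  t   CF        PV=CF/(1+0.066)^t    t·PV        t(t+1)·PV
  1        25.00        23.4522        23.4522          46.9043
  2        25.00        22.0001        44.0003         132.0009
  3        25.00        20.6380        61.9141         247.6564
  4        25.00        19.3603        77.4410         387.2052
  5        25.00        18.1616        90.8080         544.8478
  6        25.00        17.0371       102.2229         715.5600
  7     1,025.00       655.2747     4,586.9232      36,695.3859
  Σ                    775.9241     4,986.7617      38,769.5607
P = 775.9241.
Convexity = Σ t(t+1)·PV / [P·(1+y)²] = 38,769.5607 / (775.9241 × 1.136356) = 43.97008.

43.97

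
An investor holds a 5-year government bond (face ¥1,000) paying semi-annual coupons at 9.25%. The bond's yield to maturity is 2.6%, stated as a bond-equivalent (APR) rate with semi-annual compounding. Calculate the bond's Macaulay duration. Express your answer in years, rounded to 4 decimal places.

Periodic yield y = 0.013. Discount each cash flow and weight by its period:
  t   CF        PV=CF/(1+0.013)^t    t·PV
  1        46.25        45.6565        45.6565
  2        46.25        45.0705        90.1411
  3        46.25        44.4922       133.4765
  4        46.25        43.9212       175.6847
  5        46.25        43.3575       216.7876
  6        46.25        42.8011       256.8067
  7        46.25        42.2518       295.7629
  8        46.25        41.7096       333.6769
  9        46.25        41.1743       370.5691
  10    1,046.25       919.4773     9,194.7731
  Σ                  1,309.9121    11,113.3351
Price P = Σ PV = 1,309.9121.
Macaulay duration = Σ(t·PV) / P = 11,113.3351 / 1,309.9121 = 8.48403 half-year periods.
In years: 8.48403 / 2 = 4.24202 years.

4.2420 years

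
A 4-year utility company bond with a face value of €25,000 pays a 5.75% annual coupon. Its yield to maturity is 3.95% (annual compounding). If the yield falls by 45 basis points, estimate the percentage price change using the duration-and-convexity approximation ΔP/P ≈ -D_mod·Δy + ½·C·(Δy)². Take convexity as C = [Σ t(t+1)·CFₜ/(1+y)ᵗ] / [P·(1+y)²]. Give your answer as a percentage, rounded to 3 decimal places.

+1.617%

With y = 0.0395:
  t   CF        PV=CF/(1+0.0395)^t    t·PV        t(t+1)·PV
  1     1,437.50     1,382.8764     1,382.8764       2,765.7528
  2     1,437.50     1,330.3284     2,660.6568       7,981.9705
  3     1,437.50     1,279.7772     3,839.3316      15,357.3265
  4    26,437.50    22,642.3975    90,569.5899     452,847.9496
  Σ                 26,635.3795    98,452.4548     478,952.9994
P = 26,635.3795; D_Mac = 3.69630 yrs; D_mod = 3.55585 yrs; C = 16.64121.
Duration effect: -3.55585 × (-0.0045) = +0.016001
Convexity effect: 0.5 × 16.64121 × (-0.0045)² = +0.0001685
ΔP/P ≈ +0.016001 + 0.0001685 = +0.016170 = +1.6170%.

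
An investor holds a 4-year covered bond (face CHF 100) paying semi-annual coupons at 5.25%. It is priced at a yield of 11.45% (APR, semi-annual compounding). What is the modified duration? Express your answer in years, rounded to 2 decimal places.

3.42 years

Periodic yield y = 0.05725. First find Macaulay duration:
  t   CF        PV=CF/(1+0.05725)^t    t·PV
  1        2.625         2.4829         2.4829
  2        2.625         2.3484         4.6968
  3        2.625         2.2212         6.6637
  4        2.625         2.1010         8.4039
  5        2.625         1.9872         9.9360
  6        2.625         1.8796        11.2775
  7        2.625         1.7778        12.4447
  8      102.625        65.7403       525.9223
  Σ                     80.5384       581.8278
P = 80.5384; Macaulay duration = 581.8278 / 80.5384 = 7.22423 half-year periods = 3.61212 years.
Modified duration = D_Mac / (1 + y) = 3.61212 / 1.05725 = 3.41652 years.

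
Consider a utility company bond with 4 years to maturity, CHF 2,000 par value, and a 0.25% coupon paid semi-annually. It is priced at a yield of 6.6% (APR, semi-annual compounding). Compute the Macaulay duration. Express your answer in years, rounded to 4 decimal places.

Periodic yield y = 0.033. Discount each cash flow and weight by its period:
  t   CF        PV=CF/(1+0.033)^t    t·PV
  1         2.50         2.4201         2.4201
  2         2.50         2.3428         4.6856
  3         2.50         2.2680         6.8039
  4         2.50         2.1955         8.7821
  5         2.50         2.1254        10.6269
  6         2.50         2.0575        12.3449
  7         2.50         1.9918        13.9423
  8     2,002.50     1,544.4361    12,355.4890
  Σ                  1,559.8372    12,415.0951
Price P = Σ PV = 1,559.8372.
Macaulay duration = Σ(t·PV) / P = 12,415.0951 / 1,559.8372 = 7.95922 half-year periods.
In years: 7.95922 / 2 = 3.97961 years.

3.9796 years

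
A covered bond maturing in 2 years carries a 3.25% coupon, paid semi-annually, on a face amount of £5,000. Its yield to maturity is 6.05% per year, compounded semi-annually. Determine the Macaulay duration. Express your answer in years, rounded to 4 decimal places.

Periodic yield y = 0.03025. Discount each cash flow and weight by its period:
  t   CF        PV=CF/(1+0.03025)^t    t·PV
  1        81.25        78.8644        78.8644
  2        81.25        76.5488       153.0975
  3        81.25        74.3011       222.9034
  4     5,081.25     4,510.2443    18,040.9774
  Σ                  4,739.9586    18,495.8427
Price P = Σ PV = 4,739.9586.
Macaulay duration = Σ(t·PV) / P = 18,495.8427 / 4,739.9586 = 3.90211 half-year periods.
In years: 3.90211 / 2 = 1.95106 years.

1.9511 years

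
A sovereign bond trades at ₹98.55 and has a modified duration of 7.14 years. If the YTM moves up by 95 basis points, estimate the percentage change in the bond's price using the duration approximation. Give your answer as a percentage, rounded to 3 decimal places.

Duration approximation: ΔP/P ≈ -D_mod · Δy = -7.14 × (+0.0095) = -0.067830.
As a percentage: -6.7830%.

-6.783%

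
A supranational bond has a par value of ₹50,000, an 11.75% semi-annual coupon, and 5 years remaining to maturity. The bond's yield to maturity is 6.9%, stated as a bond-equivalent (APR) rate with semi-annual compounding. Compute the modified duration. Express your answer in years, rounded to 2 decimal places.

Periodic yield y = 0.0345. First find Macaulay duration:
  t   CF        PV=CF/(1+0.0345)^t    t·PV
  1     2,937.50     2,839.5360     2,839.5360
  2     2,937.50     2,744.8391     5,489.6781
  3     2,937.50     2,653.3002     7,959.9006
  4     2,937.50     2,564.8141    10,259.2565
  5     2,937.50     2,479.2790    12,396.3950
  6     2,937.50     2,396.5964    14,379.5785
  7     2,937.50     2,316.6713    16,216.6988
  8     2,937.50     2,239.4116    17,915.2925
  9     2,937.50     2,164.7284    19,482.5558
  10   52,937.50    37,710.1689   377,101.6891
  Σ                 60,109.3449   484,040.5808
P = 60,109.3449; Macaulay duration = 484,040.5808 / 60,109.3449 = 8.05267 half-year periods = 4.02633 years.
Modified duration = D_Mac / (1 + y) = 4.02633 / 1.0345 = 3.89206 years.

3.89 years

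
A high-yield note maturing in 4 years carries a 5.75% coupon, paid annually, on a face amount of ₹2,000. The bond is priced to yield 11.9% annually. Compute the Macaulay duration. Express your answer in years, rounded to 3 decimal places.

Periodic yield y = 0.119. Discount each cash flow and weight by its year:
  t   CF        PV=CF/(1+0.119)^t    t·PV
  1       115.00       102.7703       102.7703
  2       115.00        91.8412       183.6824
  3       115.00        82.0744       246.2231
  4     2,115.00     1,348.9319     5,395.7276
  Σ                  1,625.6178     5,928.4035
Price P = Σ PV = 1,625.6178.
Macaulay duration = Σ(t·PV) / P = 5,928.4035 / 1,625.6178 = 3.64686 years.

3.647 years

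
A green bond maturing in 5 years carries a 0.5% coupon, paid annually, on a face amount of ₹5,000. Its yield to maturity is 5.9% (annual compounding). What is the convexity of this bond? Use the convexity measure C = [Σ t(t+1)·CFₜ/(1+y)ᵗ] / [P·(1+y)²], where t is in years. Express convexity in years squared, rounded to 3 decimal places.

26.341

With y = 0.059:
  t   CF        PV=CF/(1+0.059)^t    t·PV        t(t+1)·PV
  1        25.00        23.6072        23.6072          47.2144
  2        25.00        22.2920        44.5839         133.7517
  3        25.00        21.0500        63.1500         252.6000
  4        25.00        19.8772        79.5090         397.5449
  5     5,025.00     3,772.7347    18,863.6735     113,182.0407
  Σ                  3,859.5611    19,074.5235     114,013.1517
P = 3,859.5611.
Convexity = Σ t(t+1)·PV / [P·(1+y)²] = 114,013.1517 / (3,859.5611 × 1.121481) = 26.34057.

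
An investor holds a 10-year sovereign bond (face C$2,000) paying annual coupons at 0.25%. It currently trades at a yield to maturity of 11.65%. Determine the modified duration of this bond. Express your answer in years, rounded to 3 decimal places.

8.757 years

Periodic yield y = 0.1165. First find Macaulay duration:
  t   CF        PV=CF/(1+0.1165)^t    t·PV
  1         5.00         4.4783         4.4783
  2         5.00         4.0110         8.0220
  3         5.00         3.5925        10.7774
  4         5.00         3.2176        12.8705
  5         5.00         2.8819        14.4094
  6         5.00         2.5812        15.4871
  7         5.00         2.3118        16.1829
  8         5.00         2.0706        16.5650
  9         5.00         1.8546        16.6911
  10    2,005.00       666.0811     6,660.8109
  Σ                    693.0806     6,776.2945
P = 693.0806; Macaulay duration = 6,776.2945 / 693.0806 = 9.77707 years.
Modified duration = D_Mac / (1 + y) = 9.77707 / 1.1165 = 8.75689 years.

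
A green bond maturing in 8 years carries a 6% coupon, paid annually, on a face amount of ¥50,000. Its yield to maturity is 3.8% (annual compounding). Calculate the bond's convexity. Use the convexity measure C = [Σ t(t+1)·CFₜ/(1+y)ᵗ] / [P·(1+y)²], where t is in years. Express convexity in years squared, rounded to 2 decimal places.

With y = 0.038:
  t   CF        PV=CF/(1+0.038)^t    t·PV        t(t+1)·PV
  1     3,000.00     2,890.1734     2,890.1734       5,780.3468
  2     3,000.00     2,784.3674     5,568.7349      16,706.2047
  3     3,000.00     2,682.4349     8,047.3048      32,189.2190
  4     3,000.00     2,584.2340    10,336.9361      51,684.6805
  5     3,000.00     2,489.6282    12,448.1408      74,688.8447
  6     3,000.00     2,398.4857    14,390.9142     100,736.3994
  7     3,000.00     2,310.6799    16,174.7591     129,398.0725
  8    53,000.00    39,327.5635   314,620.5084   2,831,584.5755
  Σ                 57,467.5671   384,477.4716   3,242,768.3433
P = 57,467.5671.
Convexity = Σ t(t+1)·PV / [P·(1+y)²] = 3,242,768.3433 / (57,467.5671 × 1.077444) = 52.37191.

52.37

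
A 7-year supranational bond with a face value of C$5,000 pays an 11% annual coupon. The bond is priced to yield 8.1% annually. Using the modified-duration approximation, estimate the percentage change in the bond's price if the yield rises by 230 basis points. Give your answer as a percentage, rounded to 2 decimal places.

Periodic yield y = 0.081. Modified duration first:
  t   CF        PV=CF/(1+0.081)^t    t·PV
  1       550.00       508.7882       508.7882
  2       550.00       470.6643       941.3287
  3       550.00       435.3972     1,306.1915
  4       550.00       402.7726     1,611.0904
  5       550.00       372.5926     1,862.9630
  6       550.00       344.6740     2,068.0440
  7     5,550.00     3,217.4598    22,522.2184
  Σ                  5,752.3486    30,820.6241
P = 5,752.3486; D_Mac = 5.35792 yrs; D_mod = 5.35792/(1+0.081) = 4.95645 yrs.
ΔP/P ≈ -D_mod · Δy = -4.95645 × (+0.023) = -0.113998 = -11.3998%.

-11.40%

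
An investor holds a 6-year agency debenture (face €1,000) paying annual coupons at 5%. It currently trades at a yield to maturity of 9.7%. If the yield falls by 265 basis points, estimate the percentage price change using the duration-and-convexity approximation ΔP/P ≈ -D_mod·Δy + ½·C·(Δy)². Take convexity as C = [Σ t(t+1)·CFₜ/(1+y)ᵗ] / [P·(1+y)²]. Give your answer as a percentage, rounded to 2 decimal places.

+13.66%

With y = 0.097:
  t   CF        PV=CF/(1+0.097)^t    t·PV        t(t+1)·PV
  1        50.00        45.5789        45.5789          91.1577
  2        50.00        41.5486        83.0973         249.2918
  3        50.00        37.8748       113.6243         454.4974
  4        50.00        34.5258       138.1031         690.5156
  5        50.00        31.4729       157.3645         944.1872
  6     1,050.00       602.4896     3,614.9374      25,304.5620
  Σ                    793.4905     4,152.7055      27,734.2117
P = 793.4905; D_Mac = 5.23347 yrs; D_mod = 4.77071 yrs; C = 29.04429.
Duration effect: -4.77071 × (-0.0265) = +0.126424
Convexity effect: 0.5 × 29.04429 × (-0.0265)² = +0.0101982
ΔP/P ≈ +0.126424 + 0.0101982 = +0.136622 = +13.6622%.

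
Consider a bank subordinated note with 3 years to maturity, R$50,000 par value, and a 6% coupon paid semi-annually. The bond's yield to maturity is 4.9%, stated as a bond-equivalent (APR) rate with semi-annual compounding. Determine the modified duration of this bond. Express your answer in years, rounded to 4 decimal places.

2.7267 years

Periodic yield y = 0.0245. First find Macaulay duration:
  t   CF        PV=CF/(1+0.0245)^t    t·PV
  1     1,500.00     1,464.1288     1,464.1288
  2     1,500.00     1,429.1155     2,858.2310
  3     1,500.00     1,394.9395     4,184.8185
  4     1,500.00     1,361.5808     5,446.3231
  5     1,500.00     1,329.0198     6,645.0989
  6    51,500.00    44,538.4863   267,230.9176
  Σ                 51,517.2707   287,829.5180
P = 51,517.2707; Macaulay duration = 287,829.5180 / 51,517.2707 = 5.58705 half-year periods = 2.79352 years.
Modified duration = D_Mac / (1 + y) = 2.79352 / 1.0245 = 2.72672 years.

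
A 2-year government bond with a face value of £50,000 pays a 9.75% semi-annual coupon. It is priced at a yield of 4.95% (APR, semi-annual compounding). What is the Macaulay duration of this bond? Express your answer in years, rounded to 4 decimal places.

1.8712 years

Periodic yield y = 0.02475. Discount each cash flow and weight by its period:
  t   CF        PV=CF/(1+0.02475)^t    t·PV
  1     2,437.50     2,378.6289     2,378.6289
  2     2,437.50     2,321.1797     4,642.3595
  3     2,437.50     2,265.1181     6,795.3542
  4    52,437.50    47,552.1623   190,208.6493
  Σ                 54,517.0891   204,024.9919
Price P = Σ PV = 54,517.0891.
Macaulay duration = Σ(t·PV) / P = 204,024.9919 / 54,517.0891 = 3.74240 half-year periods.
In years: 3.74240 / 2 = 1.87120 years.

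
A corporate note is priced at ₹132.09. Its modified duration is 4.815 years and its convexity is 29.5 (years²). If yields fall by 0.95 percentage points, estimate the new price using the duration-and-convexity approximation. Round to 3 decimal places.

Duration effect: -D_mod·Δy = -4.815 × (-0.0095) = +0.0457425
Convexity effect: ½·C·(Δy)² = 0.5 × 29.5 × (-0.0095)² = +0.0013311875
ΔP/P ≈ +0.0457425 + 0.0013311875 = +0.0470736875
New price ≈ 132.09 × (1 + 0.0470736875) = 138.307963381875.

₹138.308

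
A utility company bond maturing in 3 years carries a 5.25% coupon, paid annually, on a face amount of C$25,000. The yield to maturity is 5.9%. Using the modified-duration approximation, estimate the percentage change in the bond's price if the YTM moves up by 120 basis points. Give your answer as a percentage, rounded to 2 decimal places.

-3.23%

Periodic yield y = 0.059. Modified duration first:
  t   CF        PV=CF/(1+0.059)^t    t·PV
  1     1,312.50     1,239.3768     1,239.3768
  2     1,312.50     1,170.3275     2,340.6549
  3    26,312.50    22,155.1264    66,465.3793
  Σ                 24,564.8307    70,045.4110
P = 24,564.8307; D_Mac = 2.85145 yrs; D_mod = 2.85145/(1+0.059) = 2.69259 yrs.
ΔP/P ≈ -D_mod · Δy = -2.69259 × (+0.012) = -0.032311 = -3.2311%.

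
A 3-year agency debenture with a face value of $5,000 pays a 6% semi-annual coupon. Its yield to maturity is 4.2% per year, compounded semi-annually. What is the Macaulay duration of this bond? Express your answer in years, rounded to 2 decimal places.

Periodic yield y = 0.021. Discount each cash flow and weight by its period:
  t   CF        PV=CF/(1+0.021)^t    t·PV
  1       150.00       146.9148       146.9148
  2       150.00       143.8930       287.7861
  3       150.00       140.9334       422.8003
  4       150.00       138.0347       552.1388
  5       150.00       135.1956       675.9780
  6     5,150.00     4,546.2444    27,277.4662
  Σ                  5,251.2159    29,363.0842
Price P = Σ PV = 5,251.2159.
Macaulay duration = Σ(t·PV) / P = 29,363.0842 / 5,251.2159 = 5.59167 half-year periods.
In years: 5.59167 / 2 = 2.79584 years.

2.80 years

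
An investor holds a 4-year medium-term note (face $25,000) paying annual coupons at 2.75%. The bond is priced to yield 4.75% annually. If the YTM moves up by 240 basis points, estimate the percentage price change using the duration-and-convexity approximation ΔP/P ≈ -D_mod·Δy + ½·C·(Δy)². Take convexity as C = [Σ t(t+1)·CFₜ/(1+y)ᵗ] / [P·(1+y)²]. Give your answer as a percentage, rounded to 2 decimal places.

-8.29%

With y = 0.0475:
  t   CF        PV=CF/(1+0.0475)^t    t·PV        t(t+1)·PV
  1       687.50       656.3246       656.3246       1,312.6492
  2       687.50       626.5628     1,253.1257       3,759.3771
  3       687.50       598.1507     1,794.4521       7,177.8083
  4    25,687.50    21,335.6419    85,342.5674     426,712.8372
  Σ                 23,216.6800    89,046.4698     438,962.6717
P = 23,216.6800; D_Mac = 3.83545 yrs; D_mod = 3.66153 yrs; C = 17.23135.
Duration effect: -3.66153 × (+0.024) = -0.087877
Convexity effect: 0.5 × 17.23135 × (0.024)² = +0.0049626
ΔP/P ≈ -0.087877 + 0.0049626 = -0.082914 = -8.2914%.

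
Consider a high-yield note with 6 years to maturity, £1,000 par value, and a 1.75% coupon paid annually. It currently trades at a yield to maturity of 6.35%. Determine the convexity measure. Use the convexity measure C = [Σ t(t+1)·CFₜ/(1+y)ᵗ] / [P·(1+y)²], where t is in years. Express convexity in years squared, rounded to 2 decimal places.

34.73

With y = 0.0635:
  t   CF        PV=CF/(1+0.0635)^t    t·PV        t(t+1)·PV
  1        17.50        16.4551        16.4551          32.9102
  2        17.50        15.4726        30.9452          92.8355
  3        17.50        14.5487        43.6462         174.5850
  4        17.50        13.6801        54.7202         273.6012
  5        17.50        12.8632        64.3162         385.8974
  6     1,017.50       703.2495     4,219.4972      29,536.4804
  Σ                    776.2693     4,429.5802      30,496.3097
P = 776.2693.
Convexity = Σ t(t+1)·PV / [P·(1+y)²] = 30,496.3097 / (776.2693 × 1.131032) = 34.73441.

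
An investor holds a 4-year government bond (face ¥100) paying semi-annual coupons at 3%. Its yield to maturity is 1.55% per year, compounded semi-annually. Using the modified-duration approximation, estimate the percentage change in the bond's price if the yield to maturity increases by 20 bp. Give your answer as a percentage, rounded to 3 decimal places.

-0.755%

Periodic yield y = 0.00775. Modified duration first:
  t   CF        PV=CF/(1+0.00775)^t    t·PV
  1         1.50         1.4885         1.4885
  2         1.50         1.4770         2.9540
  3         1.50         1.4657         4.3970
  4         1.50         1.4544         5.8175
  5         1.50         1.4432         7.2160
  6         1.50         1.4321         8.5926
  7         1.50         1.4211         9.9476
  8       101.50        95.4209       763.3673
  Σ                    105.6028       803.7806
P = 105.6028; D_Mac = 7.61135 half-year periods = 3.80568 yrs; D_mod = 3.80568/(1+0.00775) = 3.77641 yrs.
ΔP/P ≈ -D_mod · Δy = -3.77641 × (+0.002) = -0.007553 = -0.7553%.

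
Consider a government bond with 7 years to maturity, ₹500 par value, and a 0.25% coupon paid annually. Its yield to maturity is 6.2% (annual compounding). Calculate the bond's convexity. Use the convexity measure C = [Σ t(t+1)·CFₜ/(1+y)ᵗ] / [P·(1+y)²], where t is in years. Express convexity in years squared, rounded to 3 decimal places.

49.026

With y = 0.062:
  t   CF        PV=CF/(1+0.062)^t    t·PV        t(t+1)·PV
  1         1.25         1.1770         1.1770           2.3540
  2         1.25         1.1083         2.2166           6.6499
  3         1.25         1.0436         3.1308          12.5233
  4         1.25         0.9827         3.9307          19.6536
  5         1.25         0.9253         4.6266          27.7593
  6         1.25         0.8713         5.2277          36.5942
  7       501.25       328.9901     2,302.9304      18,423.4430
  Σ                    335.0983     2,323.2398      18,528.9773
P = 335.0983.
Convexity = Σ t(t+1)·PV / [P·(1+y)²] = 18,528.9773 / (335.0983 × 1.127844) = 49.02642.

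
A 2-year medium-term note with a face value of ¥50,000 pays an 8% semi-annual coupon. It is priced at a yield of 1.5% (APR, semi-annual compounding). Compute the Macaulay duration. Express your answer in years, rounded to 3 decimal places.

Periodic yield y = 0.0075. Discount each cash flow and weight by its period:
  t   CF        PV=CF/(1+0.0075)^t    t·PV
  1     2,000.00     1,985.1117     1,985.1117
  2     2,000.00     1,970.3342     3,940.6683
  3     2,000.00     1,955.6667     5,867.0000
  4    52,000.00    50,468.8169   201,875.2678
  Σ                 56,379.9294   213,668.0477
Price P = Σ PV = 56,379.9294.
Macaulay duration = Σ(t·PV) / P = 213,668.0477 / 56,379.9294 = 3.78979 half-year periods.
In years: 3.78979 / 2 = 1.89489 years.

1.895 years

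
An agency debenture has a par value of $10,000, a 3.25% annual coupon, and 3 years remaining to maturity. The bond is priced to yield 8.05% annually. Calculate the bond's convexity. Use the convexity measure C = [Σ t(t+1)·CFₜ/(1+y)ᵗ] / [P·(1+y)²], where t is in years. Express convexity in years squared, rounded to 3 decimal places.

9.821

With y = 0.0805:
  t   CF        PV=CF/(1+0.0805)^t    t·PV        t(t+1)·PV
  1       325.00       300.7867       300.7867         601.5733
  2       325.00       278.3773       556.7546       1,670.2638
  3    10,325.00     8,184.9446    24,554.8339      98,219.3358
  Σ                  8,764.1086    25,412.3752     100,491.1729
P = 8,764.1086.
Convexity = Σ t(t+1)·PV / [P·(1+y)²] = 100,491.1729 / (8,764.1086 × 1.167480) = 9.82134.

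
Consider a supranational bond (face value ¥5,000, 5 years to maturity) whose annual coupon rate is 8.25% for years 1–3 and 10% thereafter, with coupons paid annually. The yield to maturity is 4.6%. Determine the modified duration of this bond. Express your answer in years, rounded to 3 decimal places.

4.161 years

Periodic yield y = 0.046. First find Macaulay duration:
  t   CF        PV=CF/(1+0.046)^t    t·PV
  1       412.50       394.3595       394.3595
  2       412.50       377.0167       754.0334
  3       412.50       360.4366     1,081.3098
  4       500.00       417.6796     1,670.7184
  5     5,500.00     4,392.4241    21,962.1206
  Σ                  5,941.9165    25,862.5417
P = 5,941.9165; Macaulay duration = 25,862.5417 / 5,941.9165 = 4.35256 years.
Modified duration = D_Mac / (1 + y) = 4.35256 / 1.046 = 4.16115 years.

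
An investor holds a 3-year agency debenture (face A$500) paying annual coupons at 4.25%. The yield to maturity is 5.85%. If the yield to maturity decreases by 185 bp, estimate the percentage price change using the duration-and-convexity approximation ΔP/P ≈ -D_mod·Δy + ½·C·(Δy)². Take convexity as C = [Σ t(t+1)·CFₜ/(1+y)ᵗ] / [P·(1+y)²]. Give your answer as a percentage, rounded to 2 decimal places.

+5.20%

With y = 0.0585:
  t   CF        PV=CF/(1+0.0585)^t    t·PV        t(t+1)·PV
  1        21.25        20.0756        20.0756          40.1512
  2        21.25        18.9661        37.9321         113.7964
  3       521.25       439.5148     1,318.5443       5,274.1773
  Σ                    478.5564     1,376.5520       5,428.1249
P = 478.5564; D_Mac = 2.87647 yrs; D_mod = 2.71749 yrs; C = 10.12360.
Duration effect: -2.71749 × (-0.0185) = +0.050274
Convexity effect: 0.5 × 10.12360 × (-0.0185)² = +0.0017324
ΔP/P ≈ +0.050274 + 0.0017324 = +0.052006 = +5.2006%.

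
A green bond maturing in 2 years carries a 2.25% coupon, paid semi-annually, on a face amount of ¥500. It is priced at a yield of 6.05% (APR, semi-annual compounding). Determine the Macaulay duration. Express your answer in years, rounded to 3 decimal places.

Periodic yield y = 0.03025. Discount each cash flow and weight by its period:
  t   CF        PV=CF/(1+0.03025)^t    t·PV
  1        5.625         5.4598         5.4598
  2        5.625         5.2995        10.5991
  3        5.625         5.1439        15.4318
  4      505.625       448.8054     1,795.2215
  Σ                    464.7087     1,826.7122
Price P = Σ PV = 464.7087.
Macaulay duration = Σ(t·PV) / P = 1,826.7122 / 464.7087 = 3.93088 half-year periods.
In years: 3.93088 / 2 = 1.96544 years.

1.965 years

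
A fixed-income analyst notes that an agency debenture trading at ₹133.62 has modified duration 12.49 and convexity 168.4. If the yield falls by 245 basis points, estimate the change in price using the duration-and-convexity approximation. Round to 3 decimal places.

Duration effect: -D_mod·Δy = -12.49 × (-0.0245) = +0.306005
Convexity effect: ½·C·(Δy)² = 0.5 × 168.4 × (-0.0245)² = +0.05054105
ΔP/P ≈ +0.306005 + 0.05054105 = +0.35654605
ΔP ≈ 133.62 × (+0.35654605) = +47.641683201.

+₹47.642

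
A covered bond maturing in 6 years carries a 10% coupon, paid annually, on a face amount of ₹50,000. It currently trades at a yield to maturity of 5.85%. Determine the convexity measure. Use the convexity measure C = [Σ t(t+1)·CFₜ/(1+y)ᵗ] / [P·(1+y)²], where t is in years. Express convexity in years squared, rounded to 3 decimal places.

With y = 0.0585:
  t   CF        PV=CF/(1+0.0585)^t    t·PV        t(t+1)·PV
  1     5,000.00     4,723.6656     4,723.6656       9,447.3311
  2     5,000.00     4,462.6033     8,925.2065      26,775.6196
  3     5,000.00     4,215.9691    12,647.9072      50,591.6290
  4     5,000.00     3,982.9656    15,931.8624      79,659.3119
  5     5,000.00     3,762.8395    18,814.1974     112,885.1845
  6    55,000.00    39,103.6697   234,622.0179   1,642,354.1255
  Σ                 60,251.7127   295,664.8571   1,921,713.2017
P = 60,251.7127.
Convexity = Σ t(t+1)·PV / [P·(1+y)²] = 1,921,713.2017 / (60,251.7127 × 1.120422) = 28.46672.

28.467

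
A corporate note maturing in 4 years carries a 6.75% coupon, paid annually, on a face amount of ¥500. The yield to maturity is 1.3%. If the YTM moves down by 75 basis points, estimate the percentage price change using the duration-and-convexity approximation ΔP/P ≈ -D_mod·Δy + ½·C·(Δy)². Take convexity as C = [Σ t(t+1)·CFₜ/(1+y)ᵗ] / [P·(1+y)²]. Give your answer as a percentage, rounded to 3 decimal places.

With y = 0.013:
  t   CF        PV=CF/(1+0.013)^t    t·PV        t(t+1)·PV
  1        33.75        33.3169        33.3169          66.6338
  2        33.75        32.8893        65.7786         197.3359
  3        33.75        32.4672        97.4017         389.6069
  4       533.75       506.8741     2,027.4964      10,137.4821
  Σ                    605.5476     2,223.9937      10,791.0588
P = 605.5476; D_Mac = 3.67270 yrs; D_mod = 3.62557 yrs; C = 17.36588.
Duration effect: -3.62557 × (-0.0075) = +0.027192
Convexity effect: 0.5 × 17.36588 × (-0.0075)² = +0.0004884
ΔP/P ≈ +0.027192 + 0.0004884 = +0.027680 = +2.7680%.

+2.768%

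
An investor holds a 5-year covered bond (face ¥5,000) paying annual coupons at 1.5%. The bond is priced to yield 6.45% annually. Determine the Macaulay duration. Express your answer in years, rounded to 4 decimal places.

4.8330 years

Periodic yield y = 0.0645. Discount each cash flow and weight by its year:
  t   CF        PV=CF/(1+0.0645)^t    t·PV
  1        75.00        70.4556        70.4556
  2        75.00        66.1866       132.3732
  3        75.00        62.1762       186.5286
  4        75.00        58.4088       233.6354
  5     5,075.00     3,712.8527    18,564.2634
  Σ                  3,970.0799    19,187.2562
Price P = Σ PV = 3,970.0799.
Macaulay duration = Σ(t·PV) / P = 19,187.2562 / 3,970.0799 = 4.83296 years.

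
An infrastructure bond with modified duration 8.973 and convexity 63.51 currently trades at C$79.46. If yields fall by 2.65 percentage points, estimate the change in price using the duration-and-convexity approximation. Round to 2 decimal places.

+C$20.67

Duration effect: -D_mod·Δy = -8.973 × (-0.0265) = +0.2377845
Convexity effect: ½·C·(Δy)² = 0.5 × 63.51 × (-0.0265)² = +0.02229994875
ΔP/P ≈ +0.2377845 + 0.02229994875 = +0.26008444875
ΔP ≈ 79.46 × (+0.26008444875) = +20.666310297675.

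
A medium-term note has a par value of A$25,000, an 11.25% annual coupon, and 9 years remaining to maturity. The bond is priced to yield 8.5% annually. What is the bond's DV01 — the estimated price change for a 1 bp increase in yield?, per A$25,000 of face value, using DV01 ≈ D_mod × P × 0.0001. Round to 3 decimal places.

A$17.027

Periodic yield y = 0.085.
  t   CF        PV=CF/(1+0.085)^t    t·PV
  1     2,812.50     2,592.1659     2,592.1659
  2     2,812.50     2,389.0930     4,778.1860
  3     2,812.50     2,201.9290     6,605.7871
  4     2,812.50     2,029.4277     8,117.7107
  5     2,812.50     1,870.4403     9,352.2013
  6     2,812.50     1,723.9081    10,343.4484
  7     2,812.50     1,588.8554    11,121.9875
  8     2,812.50     1,464.3828    11,715.0626
  9    27,812.50    13,346.6535   120,119.8812
  Σ                 29,206.8556   184,746.4307
P = 29,206.8556; D_Mac = 6.32545 yrs; D_mod = 5.82991 yrs.
DV01 ≈ 5.82991 × 29,206.8556 × 0.0001 = 17.027321.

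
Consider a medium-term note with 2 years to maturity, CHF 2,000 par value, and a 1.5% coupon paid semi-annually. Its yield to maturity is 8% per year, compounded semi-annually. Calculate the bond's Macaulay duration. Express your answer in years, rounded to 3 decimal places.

Periodic yield y = 0.04. Discount each cash flow and weight by its period:
  t   CF        PV=CF/(1+0.04)^t    t·PV
  1        15.00        14.4231        14.4231
  2        15.00        13.8683        27.7367
  3        15.00        13.3349        40.0048
  4     2,015.00     1,722.4304     6,889.7218
  Σ                  1,764.0568     6,971.8864
Price P = Σ PV = 1,764.0568.
Macaulay duration = Σ(t·PV) / P = 6,971.8864 / 1,764.0568 = 3.95219 half-year periods.
In years: 3.95219 / 2 = 1.97609 years.

1.976 years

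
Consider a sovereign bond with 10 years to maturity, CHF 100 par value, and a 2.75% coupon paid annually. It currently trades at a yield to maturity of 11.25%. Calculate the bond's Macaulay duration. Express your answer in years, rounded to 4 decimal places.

Periodic yield y = 0.1125. Discount each cash flow and weight by its year:
  t   CF        PV=CF/(1+0.1125)^t    t·PV
  1         2.75         2.4719         2.4719
  2         2.75         2.2219         4.4439
  3         2.75         1.9973         5.9918
  4         2.75         1.7953         7.1811
  5         2.75         1.6137         8.0687
  6         2.75         1.4505         8.7033
  7         2.75         1.3039         9.1271
  8         2.75         1.1720         9.3761
  9         2.75         1.0535         9.4815
  10      102.75        35.3819       353.8194
  Σ                     50.4620       418.6647
Price P = Σ PV = 50.4620.
Macaulay duration = Σ(t·PV) / P = 418.6647 / 50.4620 = 8.29664 years.

8.2966 years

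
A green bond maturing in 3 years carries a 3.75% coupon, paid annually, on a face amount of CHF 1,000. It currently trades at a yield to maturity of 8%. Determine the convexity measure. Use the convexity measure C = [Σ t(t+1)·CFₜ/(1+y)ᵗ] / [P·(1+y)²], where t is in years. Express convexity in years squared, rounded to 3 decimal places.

With y = 0.08:
  t   CF        PV=CF/(1+0.08)^t    t·PV        t(t+1)·PV
  1        37.50        34.7222        34.7222          69.4444
  2        37.50        32.1502        64.3004         192.9012
  3     1,037.50       823.6010     2,470.8029       9,883.2114
  Σ                    890.4734     2,569.8255      10,145.5571
P = 890.4734.
Convexity = Σ t(t+1)·PV / [P·(1+y)²] = 10,145.5571 / (890.4734 × 1.166400) = 9.76804.

9.768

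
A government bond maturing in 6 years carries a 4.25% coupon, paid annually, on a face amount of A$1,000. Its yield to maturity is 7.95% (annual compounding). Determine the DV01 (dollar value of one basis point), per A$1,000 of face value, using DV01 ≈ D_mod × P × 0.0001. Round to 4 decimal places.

A$0.4110

Periodic yield y = 0.0795.
  t   CF        PV=CF/(1+0.0795)^t    t·PV
  1        42.50        39.3701        39.3701
  2        42.50        36.4707        72.9413
  3        42.50        33.7848       101.3543
  4        42.50        31.2967       125.1867
  5        42.50        28.9918       144.9592
  6     1,042.50       658.7797     3,952.6780
  Σ                    828.6937     4,436.4896
P = 828.6937; D_Mac = 5.35359 yrs; D_mod = 4.95933 yrs.
DV01 ≈ 4.95933 × 828.6937 × 0.0001 = 0.410976.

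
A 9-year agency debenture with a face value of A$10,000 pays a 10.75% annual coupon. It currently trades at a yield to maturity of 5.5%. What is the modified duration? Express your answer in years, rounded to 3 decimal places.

Periodic yield y = 0.055. First find Macaulay duration:
  t   CF        PV=CF/(1+0.055)^t    t·PV
  1     1,075.00     1,018.9573     1,018.9573
  2     1,075.00       965.8363     1,931.6727
  3     1,075.00       915.4847     2,746.4541
  4     1,075.00       867.7580     3,471.0320
  5     1,075.00       822.5194     4,112.5972
  6     1,075.00       779.6393     4,677.8356
  7     1,075.00       738.9946     5,172.9620
  8     1,075.00       700.4688     5,603.7503
  9    11,075.00     6,840.2441    61,562.1966
  Σ                 13,649.9025    90,297.4578
P = 13,649.9025; Macaulay duration = 90,297.4578 / 13,649.9025 = 6.61525 years.
Modified duration = D_Mac / (1 + y) = 6.61525 / 1.055 = 6.27037 years.

6.270 years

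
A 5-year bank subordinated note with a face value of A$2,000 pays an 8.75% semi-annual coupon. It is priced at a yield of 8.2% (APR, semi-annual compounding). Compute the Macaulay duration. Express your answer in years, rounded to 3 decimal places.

4.166 years

Periodic yield y = 0.041. Discount each cash flow and weight by its period:
  t   CF        PV=CF/(1+0.041)^t    t·PV
  1        87.50        84.0538        84.0538
  2        87.50        80.7433       161.4866
  3        87.50        77.5632       232.6897
  4        87.50        74.5084       298.0335
  5        87.50        71.5739       357.8693
  6        87.50        68.7549       412.5294
  7        87.50        66.0470       462.3288
  8        87.50        63.4457       507.5656
  9        87.50        60.9469       548.5219
  10    2,087.50     1,396.7516    13,967.5164
  Σ                  2,044.3887    17,032.5951
Price P = Σ PV = 2,044.3887.
Macaulay duration = Σ(t·PV) / P = 17,032.5951 / 2,044.3887 = 8.33139 half-year periods.
In years: 8.33139 / 2 = 4.16569 years.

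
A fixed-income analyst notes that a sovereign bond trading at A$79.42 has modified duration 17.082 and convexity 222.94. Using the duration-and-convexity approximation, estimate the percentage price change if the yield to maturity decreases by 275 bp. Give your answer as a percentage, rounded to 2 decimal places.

Duration effect: -D_mod·Δy = -17.082 × (-0.0275) = +0.469755
Convexity effect: ½·C·(Δy)² = 0.5 × 222.94 × (-0.0275)² = +0.0842991875
ΔP/P ≈ +0.469755 + 0.0842991875 = +0.5540541875
= +55.40541875%.

+55.41%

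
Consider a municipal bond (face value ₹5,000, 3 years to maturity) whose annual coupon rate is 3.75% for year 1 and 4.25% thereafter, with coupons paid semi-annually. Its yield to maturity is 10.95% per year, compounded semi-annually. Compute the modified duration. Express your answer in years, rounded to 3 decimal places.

Periodic yield y = 0.05475. First find Macaulay duration:
  t   CF        PV=CF/(1+0.05475)^t    t·PV
  1        93.75        88.8836        88.8836
  2        93.75        84.2698       168.5397
  3       106.25        90.5483       271.6449
  4       106.25        85.8481       343.3925
  5       106.25        81.3919       406.9596
  6     5,106.25     3,708.5562    22,251.3374
  Σ                  4,139.4981    23,530.7578
P = 4,139.4981; Macaulay duration = 23,530.7578 / 4,139.4981 = 5.68445 half-year periods = 2.84222 years.
Modified duration = D_Mac / (1 + y) = 2.84222 / 1.05475 = 2.69469 years.

2.695 years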